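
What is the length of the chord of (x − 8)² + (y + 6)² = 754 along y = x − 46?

From the line, y = x − 46. Substituting:
2x² − 96x + 910 = 0  ⟹  x² − 48x + 455 = 0
x = 35 or x = 13, giving (35, −11) and (13, −33).
Chord length = distance between (35, −11) and (13, −33) = √968 = 22√2.

22√2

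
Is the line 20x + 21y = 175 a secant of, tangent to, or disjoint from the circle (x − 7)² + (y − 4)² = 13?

Centre (7, 4), r² = 13. Distance² from centre to line = (49)²/841 = 2401/841.
Since d² < r², the line cuts the circle twice.

secant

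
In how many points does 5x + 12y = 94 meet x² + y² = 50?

Centre (0, 0), r² = 50. Distance² from centre to line = (−94)²/169 = 8836/169.
Since d² > r², the line lies outside the circle.

0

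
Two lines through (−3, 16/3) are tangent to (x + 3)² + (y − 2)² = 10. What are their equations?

x + 3y = 13 and x − 3y = −19

A line y − (16/3) = m(x − (−3)) is tangent when its distance from (−3, 2) is √10:
[m·(0) − (−10/3)]² = 10(m² + 1)
9m² − 1 = 0, so m = −1/3 or m = 1/3.
With m = −1/3: x + 3y = 13. With m = 1/3: x − 3y = −19.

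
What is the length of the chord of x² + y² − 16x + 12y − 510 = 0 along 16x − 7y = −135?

2√305

Centre (8, −6), r² = 610. Perpendicular distance d from centre to line = |305| / √305 = 305/√305.
Chord = 2√(r² − d²) = 2·√(305) = 2√305.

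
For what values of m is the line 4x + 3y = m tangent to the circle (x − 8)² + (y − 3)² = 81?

m = −4 or m = 86

Tangency holds when the distance from the centre (8, 3) to the line equals the radius 9:
|4·8 + 3·3 − m| / √25 = 9
|m − (41)| = 9·5, so m = 86 or m = −4.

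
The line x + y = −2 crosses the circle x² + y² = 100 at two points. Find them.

(−8, 6) and (6, −8)

Substitute y = −x − 2:
2x² + 4x − 96 = 0  ⟹  x² + 2x − 48 = 0
x = 6 or x = −8, giving (6, −8) and (−8, 6).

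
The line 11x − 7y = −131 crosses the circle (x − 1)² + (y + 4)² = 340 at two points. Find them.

Substitute y = (131 + 11x)/7:
170x² + 3400x + 8670 = 0  ⟹  x² + 20x + 51 = 0
x = −3 or x = −17, giving (−3, 14) and (−17, −8).

(−17, −8) and (−3, 14)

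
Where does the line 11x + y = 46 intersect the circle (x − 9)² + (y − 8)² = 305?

Express y = −11x + 46 and substitute into the circle:
122x² − 854x + 1220 = 0  ⟹  x² − 7x + 10 = 0
x = 5 or x = 2, giving (5, −9) and (2, 24).

(2, 24) and (5, −9)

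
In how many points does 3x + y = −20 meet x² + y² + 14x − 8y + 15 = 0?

2

d² = (3·(−7) + 1·4 − (−20))²/10 = 9/10; r² = 50.
Since d² < r², the line cuts the circle twice.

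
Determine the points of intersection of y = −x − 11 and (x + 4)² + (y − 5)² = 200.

(−18, 7) and (−2, −9)

Substitute y = −x − 11:
2x² + 40x + 72 = 0  ⟹  x² + 20x + 36 = 0
x = −2 or x = −18, giving (−2, −9) and (−18, 7).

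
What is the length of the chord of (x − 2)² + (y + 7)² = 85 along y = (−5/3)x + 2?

3√34

From the line, y = (6 − 5x)/3. Substituting:
34x² − 306x = 0  ⟹  x² − 9x = 0
x = 9 or x = 0, giving (9, −13) and (0, 2).
Chord length = distance between (9, −13) and (0, 2) = √306 = 3√34.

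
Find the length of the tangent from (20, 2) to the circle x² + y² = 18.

√386

Centre (0, 0), r² = 18. |PO|² = (20)² + (2)² = 404.
The tangent meets the radius at right angles, so tangent² = |PO|² − r² = 404 − 18 = 386.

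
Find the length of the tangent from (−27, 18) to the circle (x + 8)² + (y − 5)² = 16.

Centre (−8, 5), r² = 16. |PO|² = (−19)² + (13)² = 530.
The tangent meets the radius at right angles, so tangent² = |PO|² − r² = 530 − 16 = 514.

√514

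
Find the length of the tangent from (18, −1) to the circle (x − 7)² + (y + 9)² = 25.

4√10

Centre (7, −9), r² = 25. |PO|² = (11)² + (8)² = 185.
By the tangent–radius right angle, tangent length = √(|PO|² − r²) = √160 = 4√10.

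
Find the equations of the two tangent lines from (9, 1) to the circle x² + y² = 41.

4x + 5y = 41 and 5x − 4y = 41

Let a tangent through (9, 1) have slope m. Its distance from (0, 0) must equal √41:
(−9m − (−1))² = 41(m² + 1)
20m² − 9m − 20 = 0, so m = −4/5 or m = 5/4.
With m = −4/5: 4x + 5y = 41. With m = 5/4: 5x − 4y = 41.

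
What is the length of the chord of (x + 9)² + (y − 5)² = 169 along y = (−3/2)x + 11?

The distance from (−9, 5) to the line is 39/√13, and r² = 169.
Chord = 2√(r² − d²) = 2·√(52) = 4√13.

4√13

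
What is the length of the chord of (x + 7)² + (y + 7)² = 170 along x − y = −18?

4√2

From the line, y = x + 18. Substituting:
2x² + 64x + 504 = 0  ⟹  x² + 32x + 252 = 0
x = −14 or x = −18, giving (−14, 4) and (−18, 0).
Chord length = distance between (−14, 4) and (−18, 0) = √32 = 4√2.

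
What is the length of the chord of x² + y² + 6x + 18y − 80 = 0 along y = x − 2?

Express y = x − 2 and substitute into the circle:
2x² + 20x − 112 = 0  ⟹  x² + 10x − 56 = 0
x = 4 or x = −14, giving (4, 2) and (−14, −16).
Chord length = distance between (4, 2) and (−14, −16) = √648 = 18√2.

18√2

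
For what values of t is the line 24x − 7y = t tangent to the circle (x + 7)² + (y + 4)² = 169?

t = −465 or t = 185

For a tangent, require d(centre, line) = r = 13.
|24·(−7) − 7·(−4) − t| / √625 = 13
|t − (−140)| = 13·25, so t = 185 or t = −465.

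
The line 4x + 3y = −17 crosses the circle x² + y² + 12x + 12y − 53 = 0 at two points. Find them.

Express y = (−17 − 4x)/3 and substitute into the circle:
25x² + 100x − 800 = 0  ⟹  x² + 4x − 32 = 0
x = 4 or x = −8, giving (4, −11) and (−8, 5).

(−8, 5) and (4, −11)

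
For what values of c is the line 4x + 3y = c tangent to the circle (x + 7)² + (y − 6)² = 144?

c = −70 or c = 50

For a tangent, require d(centre, line) = r = 12.
|4·(−7) + 3·6 − c| / √25 = 12
|c − (−10)| = 12·5, so c = 50 or c = −70.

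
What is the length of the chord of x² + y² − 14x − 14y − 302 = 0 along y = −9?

24

From the line, y = −9. Substituting:
x² − 14x − 95 = 0
x = 19 or x = −5, giving (19, −9) and (−5, −9).
Chord length = distance between (19, −9) and (−5, −9) = √576 = 24.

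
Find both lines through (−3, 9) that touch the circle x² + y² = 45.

A line y − (9) = m(x − (−3)) is tangent when its distance from (0, 0) is 3√5:
[m·(3) − (−9)]² = 45(m² + 1)
2m² − 3m − 2 = 0, so m = −1/2 or m = 2.
With m = −1/2: x + 2y = 15. With m = 2: 2x − y = −15.

x + 2y = 15 and 2x − y = −15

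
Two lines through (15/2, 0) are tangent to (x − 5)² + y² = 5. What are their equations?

2x − y = 15 and 2x + y = 15

Let a tangent through (15/2, 0) have slope m. Its distance from (5, 0) must equal √5:
(−5/2m − (0))² = 5(m² + 1)
m² − 4 = 0, so m = 2 or m = −2.
With m = 2: 2x − y = 15. With m = −2: 2x + y = 15.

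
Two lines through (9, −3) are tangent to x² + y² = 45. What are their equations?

Write the tangent as mx − y + (−3 − m·(9)) = 0 and set its distance from the centre to 3√5:
[m·(−9) − (3)]² = 45(m² + 1)
2m² + 3m − 2 = 0, so m = −2 or m = 1/2.
Through (9, −3) these give 2x + y = 15 and x − 2y = 15.

2x + y = 15 and x − 2y = 15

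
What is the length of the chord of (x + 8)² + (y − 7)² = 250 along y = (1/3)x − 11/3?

The distance from (−8, 7) to the line is 40/√10, and r² = 250.
Half the chord is √(r² − d²) = √(90), so the full chord is 6√10.

6√10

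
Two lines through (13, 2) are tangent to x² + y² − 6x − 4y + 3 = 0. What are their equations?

Let a tangent through (13, 2) have slope m. Its distance from (3, 2) must equal √10:
[m·(−10) − (0)]² = 10(m² + 1)
9m² − 1 = 0, so m = 1/3 or m = −1/3.
With m = 1/3: x − 3y = 7. With m = −1/3: x + 3y = 19.

x − 3y = 7 and x + 3y = 19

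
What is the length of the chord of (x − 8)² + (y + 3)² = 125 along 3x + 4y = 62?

Centre (8, −3), r² = 125. Perpendicular distance d from centre to line = |−50| / √25 = 50/√25.
Half the chord is √(r² − d²) = √(25), so the full chord is 10.

10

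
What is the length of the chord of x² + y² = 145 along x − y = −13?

11√2

Substitute y = x + 13:
2x² + 26x + 24 = 0  ⟹  x² + 13x + 12 = 0
x = −1 or x = −12, giving (−1, 12) and (−12, 1).
|(−1, 12) − (−12, 1)| = √((11)² + (11)²) = 11√2.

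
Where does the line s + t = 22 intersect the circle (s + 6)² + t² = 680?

(−4, 26) and (20, 2)

Express t = −s + 22 and substitute into the circle:
2s² − 32s − 160 = 0  ⟹  s² − 16s − 80 = 0
s = 20 or s = −4, giving (20, 2) and (−4, 26).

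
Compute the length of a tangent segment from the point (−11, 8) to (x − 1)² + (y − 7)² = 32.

√113

The centre is (1, 7) and r = 4√2. The square of the distance from P to the centre is 144 + 1 = 145.
By the tangent–radius right angle, tangent length = √(|PO|² − r²) = √113.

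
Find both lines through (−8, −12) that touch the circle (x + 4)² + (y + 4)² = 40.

3x + y = −36 and x − 3y = 28

Write the tangent as mx − y + (−12 − m·(−8)) = 0 and set its distance from the centre to 2√10:
[m·(4) − (8)]² = 40(m² + 1)
3m² + 8m − 3 = 0, so m = −3 or m = 1/3.
Through (−8, −12) these give 3x + y = −36 and x − 3y = 28.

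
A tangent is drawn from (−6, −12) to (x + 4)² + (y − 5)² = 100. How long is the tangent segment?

The centre is (−4, 5) and r = 10. The square of the distance from P to the centre is 4 + 289 = 293.
By the tangent–radius right angle, tangent length = √(|PO|² − r²) = √193.

√193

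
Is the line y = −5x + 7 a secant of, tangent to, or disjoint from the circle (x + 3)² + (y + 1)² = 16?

Substituting the line into the circle gives 26x² − 74x + 57 = 0.
Discriminant = (−74)² − 4·26·(57) = −452 < 0.
No real roots: the line does not meet the circle.

disjoint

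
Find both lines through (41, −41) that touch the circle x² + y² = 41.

A line y − (−41) = m(x − (41)) is tangent when its distance from (0, 0) is √41:
(−41m − (41))² = 41(m² + 1)
20m² + 41m + 20 = 0, so m = −4/5 or m = −5/4.
Through (41, −41) these give 4x + 5y = −41 and 5x + 4y = 41.

4x + 5y = −41 and 5x + 4y = 41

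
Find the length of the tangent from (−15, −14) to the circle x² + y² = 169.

The centre is (0, 0) and r = 13. The square of the distance from P to the centre is 225 + 196 = 421.
By the tangent–radius right angle, tangent length = √(|PO|² − r²) = √252 = 6√7.

6√7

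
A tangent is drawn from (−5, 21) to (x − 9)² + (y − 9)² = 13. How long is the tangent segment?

The centre is (9, 9) and r = √13. The square of the distance from P to the centre is 196 + 144 = 340.
The tangent meets the radius at right angles, so tangent² = |PO|² − r² = 340 − 13 = 327.

√327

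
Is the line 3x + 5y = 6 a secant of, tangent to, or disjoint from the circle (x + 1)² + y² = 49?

secant

d² = (3·(−1) + 5·0 − (6))²/34 = 81/34; r² = 49.
Since d² < r², the line cuts the circle twice.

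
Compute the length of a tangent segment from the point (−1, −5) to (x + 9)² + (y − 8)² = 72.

The centre is (−9, 8) and r = 6√2. The square of the distance from P to the centre is 64 + 169 = 233.
By the tangent–radius right angle, tangent length = √(|PO|² − r²) = √161.

√161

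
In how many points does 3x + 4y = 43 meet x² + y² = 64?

Substituting the line into the circle gives 25x² − 258x + 825 = 0.
Δ = 66564 − 82500 = −15936.
No real roots: the line does not meet the circle.

0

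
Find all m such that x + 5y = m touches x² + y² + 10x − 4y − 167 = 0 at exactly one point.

For a tangent, require d(centre, line) = r = 14.
|1·(−5) + 5·2 − m| / √26 = 14
|m − (5)| = 14√26.

m = 5 ± 14√26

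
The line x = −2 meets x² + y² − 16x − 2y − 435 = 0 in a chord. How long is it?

40

The line gives x = −2. Substituting into the circle:
y² − 2y − 399 = 0
y = 21 or y = −19, giving (−2, 21) and (−2, −19).
Chord length = distance between (−2, 21) and (−2, −19) = √1600 = 40.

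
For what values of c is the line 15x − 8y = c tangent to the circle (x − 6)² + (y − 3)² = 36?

Tangency holds when the distance from the centre (6, 3) to the line equals the radius 6:
|15·6 − 8·3 − c| / √289 = 6
|c − (66)| = 6·17, so c = 168 or c = −36.

c = −36 or c = 168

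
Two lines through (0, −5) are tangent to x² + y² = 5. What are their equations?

Let a tangent through (0, −5) have slope m. Its distance from (0, 0) must equal √5:
(0m − (5))² = 5(m² + 1)
m² − 4 = 0, so m = 2 or m = −2.
Through (0, −5) these give 2x − y = 5 and 2x + y = −5.

2x − y = 5 and 2x + y = −5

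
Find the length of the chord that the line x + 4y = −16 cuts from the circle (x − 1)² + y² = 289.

The distance from (1, 0) to the line is 17/√17, and r² = 289.
Chord = 2√(r² − d²) = 2·√(272) = 8√17.

8√17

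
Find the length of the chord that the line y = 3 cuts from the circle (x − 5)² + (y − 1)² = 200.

From the line, y = 3. Substituting:
x² − 10x − 171 = 0
x = 19 or x = −9, giving (19, 3) and (−9, 3).
|(19, 3) − (−9, 3)| = √((28)² + (0)²) = 28.

28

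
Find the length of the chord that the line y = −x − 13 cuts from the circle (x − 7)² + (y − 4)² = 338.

Express y = −x − 13 and substitute into the circle:
2x² + 20x = 0  ⟹  x² + 10x = 0
x = 0 or x = −10, giving (0, −13) and (−10, −3).
Chord length = distance between (0, −13) and (−10, −3) = √200 = 10√2.

10√2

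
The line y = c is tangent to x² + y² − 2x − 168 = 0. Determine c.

c = −13 or c = 13

The line touches the circle iff its distance from (1, 0) is 13:
|0·1 + 1·0 − c| / √1 = 13
|c| = 13, so c = 13 or c = −13.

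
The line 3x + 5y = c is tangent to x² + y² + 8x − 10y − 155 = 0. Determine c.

c = 13 ± 14√34

Tangency holds when the distance from the centre (−4, 5) to the line equals the radius 14:
|3·(−4) + 5·5 − c| / √34 = 14
|c − (13)| = 14√34.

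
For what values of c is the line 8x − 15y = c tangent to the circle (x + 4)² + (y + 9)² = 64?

c = −33 or c = 239

The line touches the circle iff its distance from (−4, −9) is 8:
|8·(−4) − 15·(−9) − c| / √289 = 8
|c − (103)| = 8·17, so c = 239 or c = −33.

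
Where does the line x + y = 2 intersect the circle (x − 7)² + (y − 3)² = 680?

Express y = −x + 2 and substitute into the circle:
2x² − 12x − 630 = 0  ⟹  x² − 6x − 315 = 0
x = 21 or x = −15, giving (21, −19) and (−15, 17).

(−15, 17) and (21, −19)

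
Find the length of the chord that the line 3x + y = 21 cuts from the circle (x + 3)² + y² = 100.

Centre (−3, 0), r² = 100. Perpendicular distance d from centre to line = |−30| / √10 = 30/√10.
Half the chord is √(r² − d²) = √(10), so the full chord is 2√10.

2√10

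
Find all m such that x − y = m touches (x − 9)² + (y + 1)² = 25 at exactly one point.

Tangency holds when the distance from the centre (9, −1) to the line equals the radius 5:
|1·9 − 1·(−1) − m| / √2 = 5
|m − (10)| = 5√2.

m = 10 ± 5√2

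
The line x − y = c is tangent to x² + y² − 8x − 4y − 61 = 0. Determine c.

c = 2 ± 9√2

For a tangent, require d(centre, line) = r = 9.
|1·4 − 1·2 − c| / √2 = 9
|c − (2)| = 9√2.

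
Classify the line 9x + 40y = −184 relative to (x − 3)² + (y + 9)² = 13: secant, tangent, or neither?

d² = (9·3 + 40·(−9) − (−184))²/1681 = 22201/1681; r² = 13.
Since d² > r², the line lies outside the circle.

neither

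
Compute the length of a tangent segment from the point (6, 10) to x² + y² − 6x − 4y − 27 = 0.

√33

Centre (3, 2), r² = 40. |PO|² = (3)² + (8)² = 73.
The tangent meets the radius at right angles, so tangent² = |PO|² − r² = 73 − 40 = 33.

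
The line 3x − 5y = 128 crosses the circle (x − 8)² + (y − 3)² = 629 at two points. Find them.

From the line, y = (−128 + 3x)/5. Substituting:
34x² − 1258x + 6324 = 0  ⟹  x² − 37x + 186 = 0
x = 31 or x = 6, giving (31, −7) and (6, −22).

(6, −22) and (31, −7)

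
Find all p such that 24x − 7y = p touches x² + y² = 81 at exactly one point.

The line touches the circle iff its distance from (0, 0) is 9:
|24·0 − 7·0 − p| / √625 = 9
|p| = 9·25, so p = 225 or p = −225.

p = −225 or p = 225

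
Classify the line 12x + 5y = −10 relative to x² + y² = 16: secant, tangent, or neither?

d² = (12·0 + 5·0 − (−10))²/169 = 100/169; r² = 16.
Since d² < r², the line cuts the circle twice.

secant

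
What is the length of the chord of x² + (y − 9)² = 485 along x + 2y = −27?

8√5

Substitute y = (−27 − x)/2:
5x² + 90x + 85 = 0  ⟹  x² + 18x + 17 = 0
x = −1 or x = −17, giving (−1, −13) and (−17, −5).
|(−1, −13) − (−17, −5)| = √((16)² + (−8)²) = 8√5.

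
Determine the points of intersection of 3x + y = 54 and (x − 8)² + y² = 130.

Express y = −3x + 54 and substitute into the circle:
10x² − 340x + 2850 = 0  ⟹  x² − 34x + 285 = 0
x = 19 or x = 15, giving (19, −3) and (15, 9).

(15, 9) and (19, −3)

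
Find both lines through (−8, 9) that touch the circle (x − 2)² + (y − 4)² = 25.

y = 9 and 4x + 3y = −5

A line y − (9) = m(x − (−8)) is tangent when its distance from (2, 4) is 5:
[m·(10) − (−5)]² = 25(m² + 1)
3m² + 4m = 0, so m = 0 or m = −4/3.
Through (−8, 9) these give y = 9 and 4x + 3y = −5.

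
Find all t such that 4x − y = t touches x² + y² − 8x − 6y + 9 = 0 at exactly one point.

t = 13 ± 4√17

For a tangent, require d(centre, line) = r = 4.
|4·4 − 1·3 − t| / √17 = 4
|t − (13)| = 4√17.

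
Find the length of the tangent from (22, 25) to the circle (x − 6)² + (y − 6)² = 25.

4√37

With centre O = (6, 6), |OP|² = 617 and r² = 25.
By the tangent–radius right angle, tangent length = √(|PO|² − r²) = √592 = 4√37.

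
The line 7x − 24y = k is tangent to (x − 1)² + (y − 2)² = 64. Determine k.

The line touches the circle iff its distance from (1, 2) is 8:
|7·1 − 24·2 − k| / √625 = 8
|k − (−41)| = 8·25, so k = 159 or k = −241.

k = −241 or k = 159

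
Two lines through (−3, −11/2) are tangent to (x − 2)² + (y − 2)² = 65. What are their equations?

A line y − (−11/2) = m(x − (−3)) is tangent when its distance from (2, 2) is √65:
[m·(5) − (15/2)]² = 65(m² + 1)
32m² + 60m + 7 = 0, so m = −7/4 or m = −1/8.
Through (−3, −11/2) these give 7x + 4y = −43 and x + 8y = −47.

7x + 4y = −43 and x + 8y = −47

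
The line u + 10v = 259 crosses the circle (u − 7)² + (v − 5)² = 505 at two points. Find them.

(−1, 26) and (19, 24)

From the line, v = (259 − u)/10. Substituting:
101u² − 1818u − 1919 = 0  ⟹  u² − 18u − 19 = 0
u = 19 or u = −1, giving (19, 24) and (−1, 26).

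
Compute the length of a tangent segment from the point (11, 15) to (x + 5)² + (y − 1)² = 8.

With centre O = (−5, 1), |OP|² = 452 and r² = 8.
The tangent meets the radius at right angles, so tangent² = |PO|² − r² = 452 − 8 = 444.

2√111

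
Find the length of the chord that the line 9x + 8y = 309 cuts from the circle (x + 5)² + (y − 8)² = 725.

2√145

From the line, y = (309 − 9x)/8. Substituting:
145x² − 3770x + 15225 = 0  ⟹  x² − 26x + 105 = 0
x = 21 or x = 5, giving (21, 15) and (5, 33).
Chord length = distance between (21, 15) and (5, 33) = √580 = 2√145.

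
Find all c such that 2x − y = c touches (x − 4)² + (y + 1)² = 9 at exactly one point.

For a tangent, require d(centre, line) = r = 3.
|2·4 − 1·(−1) − c| / √5 = 3
|c − (9)| = 3√5.

c = 9 ± 3√5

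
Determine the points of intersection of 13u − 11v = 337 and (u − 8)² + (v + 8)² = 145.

From the line, v = (−337 + 13u)/11. Substituting:
290u² − 8410u + 52200 = 0  ⟹  u² − 29u + 180 = 0
u = 20 or u = 9, giving (20, −7) and (9, −20).

(9, −20) and (20, −7)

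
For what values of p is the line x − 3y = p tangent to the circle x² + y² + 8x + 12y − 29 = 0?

p = 14 ± 9√10

Tangency holds when the distance from the centre (−4, −6) to the line equals the radius 9:
|1·(−4) − 3·(−6) − p| / √10 = 9
|p − (14)| = 9√10.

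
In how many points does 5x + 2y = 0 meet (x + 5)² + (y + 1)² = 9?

d² = (5·(−5) + 2·(−1) − (0))²/29 = 729/29; r² = 9.
Since d² > r², the line lies outside the circle.

0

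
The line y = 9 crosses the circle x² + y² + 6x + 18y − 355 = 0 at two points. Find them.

Express y = 9 and substitute into the circle:
x² + 6x − 112 = 0
x = 8 or x = −14, giving (8, 9) and (−14, 9).

(−14, 9) and (8, 9)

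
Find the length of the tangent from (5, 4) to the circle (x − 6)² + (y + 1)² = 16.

The centre is (6, −1) and r = 4. The square of the distance from P to the centre is 1 + 25 = 26.
Power of the point: PT² = |PO|² − r² = 10, so PT = √10.

√10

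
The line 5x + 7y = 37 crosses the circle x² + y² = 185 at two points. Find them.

Express y = (37 − 5x)/7 and substitute into the circle:
74x² − 370x − 7696 = 0  ⟹  x² − 5x − 104 = 0
x = 13 or x = −8, giving (13, −4) and (−8, 11).

(−8, 11) and (13, −4)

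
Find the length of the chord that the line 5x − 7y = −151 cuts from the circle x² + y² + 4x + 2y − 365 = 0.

The distance from (−2, −1) to the line is 148/√74, and r² = 370.
Chord = 2√(r² − d²) = 2·√(74) = 2√74.

2√74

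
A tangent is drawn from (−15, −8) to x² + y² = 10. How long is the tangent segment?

Centre (0, 0), r² = 10. |PO|² = (−15)² + (−8)² = 289.
The tangent meets the radius at right angles, so tangent² = |PO|² − r² = 289 − 10 = 279.

3√31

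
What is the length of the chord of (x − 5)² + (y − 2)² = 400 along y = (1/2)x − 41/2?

8√5

The distance from (5, 2) to the line is 40/√5, and r² = 400.
Half the chord is √(r² − d²) = √(80), so the full chord is 8√5.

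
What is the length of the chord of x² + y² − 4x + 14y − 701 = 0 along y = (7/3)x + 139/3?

4√58

Substitute y = (139 + 7x)/3:
58x² + 2204x + 18850 = 0  ⟹  x² + 38x + 325 = 0
x = −13 or x = −25, giving (−13, 16) and (−25, −12).
|(−13, 16) − (−25, −12)| = √((12)² + (28)²) = 4√58.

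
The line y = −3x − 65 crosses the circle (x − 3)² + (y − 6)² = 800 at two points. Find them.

Substitute y = −3x − 65:
10x² + 420x + 4250 = 0  ⟹  x² + 42x + 425 = 0
x = −17 or x = −25, giving (−17, −14) and (−25, 10).

(−25, 10) and (−17, −14)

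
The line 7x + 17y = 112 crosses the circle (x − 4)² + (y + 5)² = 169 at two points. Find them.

From the line, y = (112 − 7x)/17. Substituting:
338x² − 5070x − 5408 = 0  ⟹  x² − 15x − 16 = 0
x = 16 or x = −1, giving (16, 0) and (−1, 7).

(−1, 7) and (16, 0)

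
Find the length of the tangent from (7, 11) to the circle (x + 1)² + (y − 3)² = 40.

Centre (−1, 3), r² = 40. |PO|² = (8)² + (8)² = 128.
By the tangent–radius right angle, tangent length = √(|PO|² − r²) = √88 = 2√22.

2√22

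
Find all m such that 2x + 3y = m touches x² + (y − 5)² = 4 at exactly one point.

m = 15 ± 2√13

For a tangent, require d(centre, line) = r = 2.
|2·0 + 3·5 − m| / √13 = 2
|m − (15)| = 2√13.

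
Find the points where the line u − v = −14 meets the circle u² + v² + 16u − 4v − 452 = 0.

Substitute v = u + 14:
2u² + 40u − 312 = 0  ⟹  u² + 20u − 156 = 0
u = 6 or u = −26, giving (6, 20) and (−26, −12).

(−26, −12) and (6, 20)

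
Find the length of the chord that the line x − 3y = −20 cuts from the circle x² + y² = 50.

2√10

From the line, y = (20 + x)/3. Substituting:
10x² + 40x − 50 = 0  ⟹  x² + 4x − 5 = 0
x = 1 or x = −5, giving (1, 7) and (−5, 5).
Chord length = distance between (1, 7) and (−5, 5) = √40 = 2√10.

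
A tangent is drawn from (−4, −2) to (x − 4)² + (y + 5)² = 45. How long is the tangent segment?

2√7

With centre O = (4, −5), |OP|² = 73 and r² = 45.
Power of the point: PT² = |PO|² − r² = 28, so PT = 2√7.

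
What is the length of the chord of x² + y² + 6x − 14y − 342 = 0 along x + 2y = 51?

8√5

Centre (−3, 7), r² = 400. Perpendicular distance d from centre to line = |−40| / √5 = 40/√5.
Half the chord is √(r² − d²) = √(80), so the full chord is 8√5.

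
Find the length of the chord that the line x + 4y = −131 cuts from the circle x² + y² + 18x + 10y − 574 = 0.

The distance from (−9, −5) to the line is 102/√17, and r² = 680.
Chord = 2√(r² − d²) = 2·√(68) = 4√17.

4√17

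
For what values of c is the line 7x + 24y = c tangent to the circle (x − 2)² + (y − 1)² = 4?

c = −12 or c = 88

The line touches the circle iff its distance from (2, 1) is 2:
|7·2 + 24·1 − c| / √625 = 2
|c − (38)| = 2·25, so c = 88 or c = −12.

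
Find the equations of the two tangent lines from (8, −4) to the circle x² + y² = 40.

x − 3y = 20 and 3x + y = 20

Write the tangent as mx − y + (−4 − m·(8)) = 0 and set its distance from the centre to 2√10:
[m·(−8) − (4)]² = 40(m² + 1)
3m² + 8m − 3 = 0, so m = 1/3 or m = −3.
With m = 1/3: x − 3y = 20. With m = −3: 3x + y = 20.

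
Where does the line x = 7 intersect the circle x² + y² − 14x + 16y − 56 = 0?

(7, −21) and (7, 5)

The line gives x = 7. Substituting into the circle:
y² + 16y − 105 = 0
y = 5 or y = −21, giving (7, 5) and (7, −21).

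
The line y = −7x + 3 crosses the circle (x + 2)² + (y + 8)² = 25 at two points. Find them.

Express y = −7x + 3 and substitute into the circle:
50x² − 150x + 100 = 0  ⟹  x² − 3x + 2 = 0
x = 2 or x = 1, giving (2, −11) and (1, −4).

(1, −4) and (2, −11)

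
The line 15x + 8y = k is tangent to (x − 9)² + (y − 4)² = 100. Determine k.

k = −3 or k = 337

The line touches the circle iff its distance from (9, 4) is 10:
|15·9 + 8·4 − k| / √289 = 10
|k − (167)| = 10·17, so k = 337 or k = −3.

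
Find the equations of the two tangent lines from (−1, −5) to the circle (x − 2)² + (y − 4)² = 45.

2x + y = −7 and x − 2y = 9

Let a tangent through (−1, −5) have slope m. Its distance from (2, 4) must equal 3√5:
[m·(3) − (9)]² = 45(m² + 1)
2m² + 3m − 2 = 0, so m = −2 or m = 1/2.
With m = −2: 2x + y = −7. With m = 1/2: x − 2y = 9.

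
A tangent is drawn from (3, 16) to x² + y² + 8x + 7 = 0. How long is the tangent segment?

2√74

With centre O = (−4, 0), |OP|² = 305 and r² = 9.
By the tangent–radius right angle, tangent length = √(|PO|² − r²) = √296 = 2√74.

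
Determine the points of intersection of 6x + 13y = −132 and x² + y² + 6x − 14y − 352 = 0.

Substitute y = (−132 − 6x)/13:
205x² + 3690x − 18040 = 0  ⟹  x² + 18x − 88 = 0
x = 4 or x = −22, giving (4, −12) and (−22, 0).

(−22, 0) and (4, −12)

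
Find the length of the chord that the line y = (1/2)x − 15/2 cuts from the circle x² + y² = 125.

Centre (0, 0), r² = 125. Perpendicular distance d from centre to line = |−15| / √5 = 15/√5.
Half the chord is √(r² − d²) = √(80), so the full chord is 8√5.

8√5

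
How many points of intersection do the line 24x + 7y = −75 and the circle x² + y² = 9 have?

d² = (24·0 + 7·0 − (−75))²/625 = 9; r² = 9.
Since d² = r², the line is tangent.

1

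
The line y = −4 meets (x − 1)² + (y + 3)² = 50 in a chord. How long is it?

Express y = −4 and substitute into the circle:
x² − 2x − 48 = 0
x = 8 or x = −6, giving (8, −4) and (−6, −4).
|(8, −4) − (−6, −4)| = √((14)² + (0)²) = 14.

14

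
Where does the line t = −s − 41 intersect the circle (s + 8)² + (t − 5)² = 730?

From the line, t = −s − 41. Substituting:
2s² + 108s + 1450 = 0  ⟹  s² + 54s + 725 = 0
s = −25 or s = −29, giving (−25, −16) and (−29, −12).

(−29, −12) and (−25, −16)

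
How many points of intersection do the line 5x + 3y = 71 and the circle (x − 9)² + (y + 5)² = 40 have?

0

Centre (9, −5), r² = 40. Distance² from centre to line = (−41)²/34 = 1681/34.
Since d² > r², the line lies outside the circle.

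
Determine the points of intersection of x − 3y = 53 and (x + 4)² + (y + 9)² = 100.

From the line, y = (−53 + x)/3. Substituting:
10x² + 20x − 80 = 0  ⟹  x² + 2x − 8 = 0
x = 2 or x = −4, giving (2, −17) and (−4, −19).

(−4, −19) and (2, −17)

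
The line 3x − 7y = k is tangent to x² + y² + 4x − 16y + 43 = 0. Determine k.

k = −62 ± 5√58

For a tangent, require d(centre, line) = r = 5.
|3·(−2) − 7·8 − k| / √58 = 5
|k − (−62)| = 5√58.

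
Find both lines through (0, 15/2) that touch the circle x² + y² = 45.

x + 2y = 15 and x − 2y = −15

A line y − (15/2) = m(x − (0)) is tangent when its distance from (0, 0) is 3√5:
[m·(0) − (−15/2)]² = 45(m² + 1)
4m² − 1 = 0, so m = −1/2 or m = 1/2.
Through (0, 15/2) these give x + 2y = 15 and x − 2y = −15.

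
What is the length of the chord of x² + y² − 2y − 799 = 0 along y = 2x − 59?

8√5

Centre (0, 1), r² = 800. Perpendicular distance d from centre to line = |−60| / √5 = 60/√5.
Chord = 2√(r² − d²) = 2·√(80) = 8√5.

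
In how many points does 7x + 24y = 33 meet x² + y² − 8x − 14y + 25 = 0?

0

Centre (4, 7), r² = 40. Distance² from centre to line = (163)²/625 = 26569/625.
Since d² > r², the line lies outside the circle.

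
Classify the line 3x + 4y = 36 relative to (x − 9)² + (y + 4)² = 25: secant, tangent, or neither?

tangent

Substituting the line into the circle gives 25x² − 600x + 3600 = 0.
Discriminant = (−600)² − 4·25·(3600) = 0.
A repeated root: the line is tangent.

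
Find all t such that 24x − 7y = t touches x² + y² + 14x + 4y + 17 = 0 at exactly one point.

The line touches the circle iff its distance from (−7, −2) is 6:
|24·(−7) − 7·(−2) − t| / √625 = 6
|t − (−154)| = 6·25, so t = −4 or t = −304.

t = −304 or t = −4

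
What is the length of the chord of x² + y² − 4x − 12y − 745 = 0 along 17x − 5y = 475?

√314

The distance from (2, 6) to the line is 471/√314, and r² = 785.
Half the chord is √(r² − d²) = √(157/2), so the full chord is √314.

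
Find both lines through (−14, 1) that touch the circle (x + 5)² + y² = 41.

5x + 4y = −66 and 4x − 5y = −61

Let a tangent through (−14, 1) have slope m. Its distance from (−5, 0) must equal √41:
[m·(9) − (−1)]² = 41(m² + 1)
20m² + 9m − 20 = 0, so m = −5/4 or m = 4/5.
Through (−14, 1) these give 5x + 4y = −66 and 4x − 5y = −61.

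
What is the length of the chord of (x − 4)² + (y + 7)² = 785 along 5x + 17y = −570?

√314

The distance from (4, −7) to the line is 471/√314, and r² = 785.
Half the chord is √(r² − d²) = √(157/2), so the full chord is √314.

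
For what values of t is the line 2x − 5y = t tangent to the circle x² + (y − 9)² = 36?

The line touches the circle iff its distance from (0, 9) is 6:
|2·0 − 5·9 − t| / √29 = 6
|t − (−45)| = 6√29.

t = −45 ± 6√29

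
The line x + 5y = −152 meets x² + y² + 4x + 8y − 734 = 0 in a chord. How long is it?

4√26

Express y = (−152 − x)/5 and substitute into the circle:
26x² + 364x − 1326 = 0  ⟹  x² + 14x − 51 = 0
x = 3 or x = −17, giving (3, −31) and (−17, −27).
|(3, −31) − (−17, −27)| = √((20)² + (−4)²) = 4√26.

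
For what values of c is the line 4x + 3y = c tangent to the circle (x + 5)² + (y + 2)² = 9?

For a tangent, require d(centre, line) = r = 3.
|4·(−5) + 3·(−2) − c| / √25 = 3
|c − (−26)| = 3·5, so c = −11 or c = −41.

c = −41 or c = −11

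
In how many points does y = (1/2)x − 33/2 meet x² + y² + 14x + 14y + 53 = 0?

0

Substituting the line into the circle gives 5x² + 18x + 377 = 0.
Discriminant = (18)² − 4·5·(377) = −7216 < 0.
No real roots: the line does not meet the circle.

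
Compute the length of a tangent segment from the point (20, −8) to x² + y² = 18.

√446

With centre O = (0, 0), |OP|² = 464 and r² = 18.
The tangent meets the radius at right angles, so tangent² = |PO|² − r² = 464 − 18 = 446.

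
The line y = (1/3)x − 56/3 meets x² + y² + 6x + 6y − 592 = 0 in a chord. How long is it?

12√10

The distance from (−3, −3) to the line is 50/√10, and r² = 610.
Half the chord is √(r² − d²) = √(360), so the full chord is 12√10.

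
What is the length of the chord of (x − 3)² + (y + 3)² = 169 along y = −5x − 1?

5√26

Substitute y = −5x − 1:
26x² − 26x − 156 = 0  ⟹  x² − x − 6 = 0
x = 3 or x = −2, giving (3, −16) and (−2, 9).
|(3, −16) − (−2, 9)| = √((5)² + (−25)²) = 5√26.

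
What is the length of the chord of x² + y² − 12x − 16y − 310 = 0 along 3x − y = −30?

10√10

Express y = 3x + 30 and substitute into the circle:
10x² + 120x + 110 = 0  ⟹  x² + 12x + 11 = 0
x = −1 or x = −11, giving (−1, 27) and (−11, −3).
Chord length = distance between (−1, 27) and (−11, −3) = √1000 = 10√10.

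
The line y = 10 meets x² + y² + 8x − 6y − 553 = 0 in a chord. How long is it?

Express y = 10 and substitute into the circle:
x² + 8x − 513 = 0
x = 19 or x = −27, giving (19, 10) and (−27, 10).
Chord length = distance between (19, 10) and (−27, 10) = √2116 = 46.

46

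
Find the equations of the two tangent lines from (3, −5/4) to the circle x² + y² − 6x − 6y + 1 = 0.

x + 4y = −2 and x − 4y = 8

Write the tangent as mx − y + (−5/4 − m·(3)) = 0 and set its distance from the centre to √17:
(0m − (17/4))² = 17(m² + 1)
16m² − 1 = 0, so m = −1/4 or m = 1/4.
With m = −1/4: x + 4y = −2. With m = 1/4: x − 4y = 8.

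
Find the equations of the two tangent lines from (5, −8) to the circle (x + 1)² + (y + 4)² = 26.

x − 5y = 45 and 5x + y = 17

Write the tangent as mx − y + (−8 − m·(5)) = 0 and set its distance from the centre to √26:
(−6m − (4))² = 26(m² + 1)
5m² + 24m − 5 = 0, so m = 1/5 or m = −5.
With m = 1/5: x − 5y = 45. With m = −5: 5x + y = 17.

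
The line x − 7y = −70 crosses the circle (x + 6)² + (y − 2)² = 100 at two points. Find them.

From the line, y = (70 + x)/7. Substituting:
50x² + 700x = 0  ⟹  x² + 14x = 0
x = 0 or x = −14, giving (0, 10) and (−14, 8).

(−14, 8) and (0, 10)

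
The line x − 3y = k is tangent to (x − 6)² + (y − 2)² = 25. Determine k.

The line touches the circle iff its distance from (6, 2) is 5:
|1·6 − 3·2 − k| / √10 = 5
|k| = 5√10.

k = ±5√10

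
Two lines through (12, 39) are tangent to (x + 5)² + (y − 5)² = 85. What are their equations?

7x − 6y = −150 and 9x − 2y = 30

Let a tangent through (12, 39) have slope m. Its distance from (−5, 5) must equal √85:
[m·(−17) − (−34)]² = 85(m² + 1)
12m² − 68m + 63 = 0, so m = 7/6 or m = 9/2.
Through (12, 39) these give 7x − 6y = −150 and 9x − 2y = 30.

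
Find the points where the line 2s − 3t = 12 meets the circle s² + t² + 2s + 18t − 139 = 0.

(−15, −14) and (9, 2)

Substitute t = (−12 + 2s)/3:
13s² + 78s − 1755 = 0  ⟹  s² + 6s − 135 = 0
s = 9 or s = −15, giving (9, 2) and (−15, −14).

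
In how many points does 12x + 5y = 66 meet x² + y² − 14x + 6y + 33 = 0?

Substituting the line into the circle gives 169x² − 2294x + 7161 = 0.
Δ = 5262436 − 4840836 = 421600.
Two real roots: the line is a secant.

2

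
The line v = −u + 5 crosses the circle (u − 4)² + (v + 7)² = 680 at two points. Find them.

Express v = −u + 5 and substitute into the circle:
2u² − 32u − 520 = 0  ⟹  u² − 16u − 260 = 0
u = 26 or u = −10, giving (26, −21) and (−10, 15).

(−10, 15) and (26, −21)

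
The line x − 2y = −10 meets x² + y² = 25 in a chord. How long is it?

2√5

The distance from (0, 0) to the line is 10/√5, and r² = 25.
Chord = 2√(r² − d²) = 2·√(5) = 2√5.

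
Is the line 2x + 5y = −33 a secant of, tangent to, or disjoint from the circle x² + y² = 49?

Centre (0, 0), r² = 49. Distance² from centre to line = (33)²/29 = 1089/29.
Since d² < r², the line cuts the circle twice.

secant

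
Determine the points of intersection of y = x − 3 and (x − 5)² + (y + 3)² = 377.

(−11, −14) and (16, 13)

Substitute y = x − 3:
2x² − 10x − 352 = 0  ⟹  x² − 5x − 176 = 0
x = 16 or x = −11, giving (16, 13) and (−11, −14).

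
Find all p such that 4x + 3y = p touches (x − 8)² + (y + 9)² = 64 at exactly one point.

p = −35 or p = 45

The line touches the circle iff its distance from (8, −9) is 8:
|4·8 + 3·(−9) − p| / √25 = 8
|p − (5)| = 8·5, so p = 45 or p = −35.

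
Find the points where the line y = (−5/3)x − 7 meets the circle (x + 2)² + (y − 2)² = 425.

From the line, y = (−21 − 5x)/3. Substituting:
34x² + 306x − 3060 = 0  ⟹  x² + 9x − 90 = 0
x = 6 or x = −15, giving (6, −17) and (−15, 18).

(−15, 18) and (6, −17)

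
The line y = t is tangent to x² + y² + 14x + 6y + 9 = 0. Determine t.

t = −10 or t = 4

For a tangent, require d(centre, line) = r = 7.
|0·(−7) + 1·(−3) − t| / √1 = 7
|t − (−3)| = 7, so t = 4 or t = −10.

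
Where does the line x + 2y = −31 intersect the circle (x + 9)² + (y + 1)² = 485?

Express y = (−31 − x)/2 and substitute into the circle:
5x² + 130x − 775 = 0  ⟹  x² + 26x − 155 = 0
x = 5 or x = −31, giving (5, −18) and (−31, 0).

(−31, 0) and (5, −18)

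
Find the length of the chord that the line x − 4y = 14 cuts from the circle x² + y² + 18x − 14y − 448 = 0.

Substitute y = (−14 + x)/4:
17x² + 204x − 6188 = 0  ⟹  x² + 12x − 364 = 0
x = 14 or x = −26, giving (14, 0) and (−26, −10).
|(14, 0) − (−26, −10)| = √((40)² + (10)²) = 10√17.

10√17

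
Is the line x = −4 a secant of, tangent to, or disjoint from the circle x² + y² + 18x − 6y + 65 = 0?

tangent

d² = (1·(−9) + 0·3 − (−4))² = 25; r² = 25.
Since d² = r², the line is tangent.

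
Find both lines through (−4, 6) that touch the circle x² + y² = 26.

5x − y = −26 and x + 5y = 26

Write the tangent as mx − y + (6 − m·(−4)) = 0 and set its distance from the centre to √26:
[m·(4) − (−6)]² = 26(m² + 1)
5m² − 24m − 5 = 0, so m = 5 or m = −1/5.
Through (−4, 6) these give 5x − y = −26 and x + 5y = 26.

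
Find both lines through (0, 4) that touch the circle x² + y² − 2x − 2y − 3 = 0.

Let a tangent through (0, 4) have slope m. Its distance from (1, 1) must equal √5:
(1m − (−3))² = 5(m² + 1)
2m² − 3m − 2 = 0, so m = −1/2 or m = 2.
Through (0, 4) these give x + 2y = 8 and 2x − y = −4.

x + 2y = 8 and 2x − y = −4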